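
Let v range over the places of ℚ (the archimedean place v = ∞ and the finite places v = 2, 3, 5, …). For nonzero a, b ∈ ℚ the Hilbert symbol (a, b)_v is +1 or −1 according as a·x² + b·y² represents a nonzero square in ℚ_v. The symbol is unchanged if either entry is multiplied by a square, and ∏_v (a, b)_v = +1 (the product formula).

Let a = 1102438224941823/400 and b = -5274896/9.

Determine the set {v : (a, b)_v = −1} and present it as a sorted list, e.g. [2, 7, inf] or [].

(a, b) ≡ (23, -329681) mod (ℚ^×)²; places V = {2, 3, 5, 7, 11, 17, 23, 41, 43, ∞}.
(a,b)_23: α=1, u≡3; β=0, v≡12 (mod 23); (3|23)=+1, (12|23)=+1; sign (−1)^0·+1^0·+1^1 = +1.
(a,b)_∞: sgn(23)=+, sgn(-329681)=−, so +1.
(a,b)_7: α=2, u≡2; β=0, v≡5 (mod 7); (2|7)=+1, (5|7)=-1; sign (−1)^0·+1^0·-1^2 = +1.
(a,b)_11: α=2, u≡4; β=1, v≡1 (mod 11); (4|11)=+1, (1|11)=+1; sign (−1)^0·+1^1·+1^2 = +1.
(a,b)_17: α=2, u≡12; β=1, v≡9 (mod 17); (12|17)=-1, (9|17)=+1; sign (−1)^0·-1^1·+1^2 = -1.
(a,b)_43: α=2, u≡21; β=1, v≡39 (mod 43); (21|43)=+1, (39|43)=-1; sign (−1)^0·+1^1·-1^2 = +1.
(a,b)_5: α=-2, u≡3; β=0, v≡1 (mod 5); (3|5)=-1, (1|5)=+1; sign (−1)^0·-1^0·+1^-2 = +1.
(a,b)_41: α=2, u≡1; β=1, v≡23 (mod 41); (1|41)=+1, (23|41)=+1; sign (−1)^0·+1^1·+1^2 = +1.
(a,b)_3: α=2, u≡2; β=-2, v≡1 (mod 3); (2|3)=-1, (1|3)=+1; sign (−1)^0·-1^-2·+1^2 = +1.
(a,b)_2: α=-4, β=4; u≡7, v≡7 (mod 8); ε(u)ε(v)=1·1, αω(v)=-4·0, βω(u)=4·0; sum ≡ 1  ⇒  -1.
|Ram(23, -329681)| = 2, even; anisotropic at {2, 17}.

[2, 17]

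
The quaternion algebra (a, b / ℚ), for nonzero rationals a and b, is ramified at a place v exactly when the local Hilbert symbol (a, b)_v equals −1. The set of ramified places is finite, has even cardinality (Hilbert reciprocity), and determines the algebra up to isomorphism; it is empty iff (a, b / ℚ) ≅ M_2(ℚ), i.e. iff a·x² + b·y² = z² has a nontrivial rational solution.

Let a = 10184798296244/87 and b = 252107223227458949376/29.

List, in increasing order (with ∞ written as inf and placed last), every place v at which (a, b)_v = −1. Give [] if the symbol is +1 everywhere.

[11, 23, 29, 31]

Mod squares: a ≡ 29667, b ≡ 442221. Check v ∈ {∞, 2, 3, 11, 13, 17, 23, 29, 31}.
v=23: a=23^2·(≡7), b=23^3·(≡10) mod 23; (7|23)=-1, (10|23)=-1; (−1)^{2·3·11}·(-1)^3·(-1)^2 = -1.
v=31: a=31^1·(≡30), b=31^2·(≡26) mod 31; (30|31)=-1, (26|31)=-1; (−1)^{1·2·15}·(-1)^2·(-1)^1 = -1.
v=2: v_2(a)=2, v_2(b)=8; units ≡ 3, 5 (mod 8); ε·ε+αω+βω = 1·0+2·1+8·1 ≡ 0  ⇒  (a,b)_2 = +1.
v=∞: 29667 > 0 and 442221 > 0  ⇒  (a,b)_∞ = +1.
v=11: a=11^1·(≡2), b=11^0·(≡10) mod 11; (2|11)=-1, (10|11)=-1; (−1)^{1·0·5}·(-1)^0·(-1)^1 = -1.
v=17: a=17^4·(≡13), b=17^5·(≡3) mod 17; (13|17)=+1, (3|17)=-1; (−1)^{4·5·8}·(+1)^5·(-1)^4 = +1.
v=13: a=13^2·(≡4), b=13^3·(≡4) mod 13; (4|13)=+1, (4|13)=+1; (−1)^{2·3·6}·(+1)^3·(+1)^2 = +1.
v=3: a=3^-1·(≡1), b=3^3·(≡2) mod 3; (1|3)=+1, (2|3)=-1; (−1)^{-1·3·1}·(+1)^3·(-1)^-1 = +1.
v=29: a=29^-1·(≡27), b=29^-1·(≡23) mod 29; (27|29)=-1, (23|29)=+1; (−1)^{-1·-1·14}·(-1)^-1·(+1)^-1 = -1.
Ram(29667, 442221) = {11, 23, 29, 31}; no ℚ_11-point on the conic.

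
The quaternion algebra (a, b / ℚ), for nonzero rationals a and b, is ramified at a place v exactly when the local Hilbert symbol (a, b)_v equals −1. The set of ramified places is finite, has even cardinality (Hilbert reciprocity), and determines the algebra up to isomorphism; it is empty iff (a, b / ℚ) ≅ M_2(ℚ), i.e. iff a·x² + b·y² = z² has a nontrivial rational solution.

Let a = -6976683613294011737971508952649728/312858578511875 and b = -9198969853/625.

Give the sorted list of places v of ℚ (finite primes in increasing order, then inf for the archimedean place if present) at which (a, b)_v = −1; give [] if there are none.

[3, 17, 19, inf]

Mod squares: a ≡ -220396143, b ≡ -20677. Check v ∈ {∞, 2, 3, 5, 11, 17, 19, 23, 29, 31, 41, 43}.
v=31: a=31^3·(≡2), b=31^1·(≡24) mod 31; (2|31)=+1, (24|31)=-1; (−1)^{3·1·15}·(+1)^1·(-1)^3 = +1.
v=19: a=19^1·(≡11), b=19^0·(≡10) mod 19; (11|19)=+1, (10|19)=-1; (−1)^{1·0·9}·(+1)^0·(-1)^1 = -1.
v=23: a=23^5·(≡6), b=23^3·(≡5) mod 23; (6|23)=+1, (5|23)=-1; (−1)^{5·3·11}·(+1)^3·(-1)^5 = +1.
v=3: a=3^13·(≡2), b=3^0·(≡2) mod 3; (2|3)=-1, (2|3)=-1; (−1)^{13·0·1}·(-1)^0·(-1)^13 = -1.
v=5: a=5^-4·(≡3), b=5^-4·(≡2) mod 5; (3|5)=-1, (2|5)=-1; (−1)^{-4·-4·2}·(-1)^-4·(-1)^-4 = +1.
v=43: a=43^-2·(≡31), b=43^0·(≡1) mod 43; (31|43)=+1, (1|43)=+1; (−1)^{-2·0·21}·(+1)^0·(+1)^-2 = +1.
v=∞: -220396143 < 0 and -20677 < 0  ⇒  (a,b)_∞ = -1.
v=11: a=11^-5·(≡3), b=11^0·(≡9) mod 11; (3|11)=+1, (9|11)=+1; (−1)^{-5·0·5}·(+1)^0·(+1)^-5 = +1.
v=29: a=29^7·(≡15), b=29^3·(≡27) mod 29; (15|29)=-1, (27|29)=-1; (−1)^{7·3·14}·(-1)^3·(-1)^7 = +1.
v=41: a=41^-2·(≡29), b=41^0·(≡19) mod 41; (29|41)=-1, (19|41)=-1; (−1)^{-2·0·20}·(-1)^0·(-1)^-2 = +1.
v=17: a=17^1·(≡7), b=17^0·(≡3) mod 17; (7|17)=-1, (3|17)=-1; (−1)^{1·0·8}·(-1)^0·(-1)^1 = -1.
v=2: v_2(a)=12, v_2(b)=0; units ≡ 1, 3 (mod 8); ε·ε+αω+βω = 0·1+12·1+0·0 ≡ 0  ⇒  (a,b)_2 = +1.
(-220396143, -20677 / ℚ) ramifies at {3, 17, 19, ∞}: a division algebra.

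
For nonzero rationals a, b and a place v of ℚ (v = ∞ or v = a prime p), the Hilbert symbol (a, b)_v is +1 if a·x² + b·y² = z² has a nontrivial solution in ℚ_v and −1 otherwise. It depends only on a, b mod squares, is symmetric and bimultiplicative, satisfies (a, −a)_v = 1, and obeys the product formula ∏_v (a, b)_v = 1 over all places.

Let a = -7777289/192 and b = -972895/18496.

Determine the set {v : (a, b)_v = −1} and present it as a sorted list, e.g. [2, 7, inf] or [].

(a, b) ≡ (-17043, -55) mod (ℚ^×)²; places V = {2, 3, 5, 7, 11, 13, 17, 19, 23, 37, ∞}.
(a,b)_37: α=2, u≡13; β=0, v≡32 (mod 37); (13|37)=-1, (32|37)=-1; sign (−1)^0·-1^0·-1^2 = +1.
(a,b)_5: α=0, u≡3; β=1, v≡1 (mod 5); (3|5)=-1, (1|5)=+1; sign (−1)^0·-1^1·+1^0 = -1.
(a,b)_2: α=-6, β=-6; u≡5, v≡1 (mod 8); ε(u)ε(v)=0·0, αω(v)=-6·0, βω(u)=-6·1; sum ≡ 0  ⇒  +1.
(a,b)_3: α=-1, u≡1; β=0, v≡2 (mod 3); (1|3)=+1, (2|3)=-1; sign (−1)^0·+1^0·-1^-1 = -1.
(a,b)_23: α=1, u≡9; β=0, v≡7 (mod 23); (9|23)=+1, (7|23)=-1; sign (−1)^0·+1^0·-1^1 = -1.
(a,b)_13: α=1, u≡2; β=0, v≡9 (mod 13); (2|13)=-1, (9|13)=+1; sign (−1)^0·-1^0·+1^1 = +1.
(a,b)_17: α=0, u≡15; β=-2, v≡9 (mod 17); (15|17)=+1, (9|17)=+1; sign (−1)^0·+1^-2·+1^0 = +1.
(a,b)_∞: sgn(-17043)=−, sgn(-55)=−, so -1.
(a,b)_19: α=1, u≡12; β=2, v≡13 (mod 19); (12|19)=-1, (13|19)=-1; sign (−1)^0·-1^2·-1^1 = -1.
(a,b)_11: α=0, u≡6; β=1, v≡10 (mod 11); (6|11)=-1, (10|11)=-1; sign (−1)^0·-1^1·-1^0 = -1.
(a,b)_7: α=0, u≡4; β=2, v≡2 (mod 7); (4|7)=+1, (2|7)=+1; sign (−1)^0·+1^2·+1^0 = +1.
|Ram(-17043, -55)| = 6, even; anisotropic at {3, 5, 11, 19, 23, ∞}.

[3, 5, 11, 19, 23, inf]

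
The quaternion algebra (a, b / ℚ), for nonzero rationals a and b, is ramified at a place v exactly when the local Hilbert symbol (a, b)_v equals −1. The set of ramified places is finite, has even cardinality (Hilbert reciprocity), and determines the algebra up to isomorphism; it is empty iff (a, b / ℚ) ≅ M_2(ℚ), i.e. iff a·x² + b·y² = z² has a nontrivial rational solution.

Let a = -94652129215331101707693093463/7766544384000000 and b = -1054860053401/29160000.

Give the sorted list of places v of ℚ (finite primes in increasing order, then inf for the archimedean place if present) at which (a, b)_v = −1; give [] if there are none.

(a, b) ≡ (-703, -4921) mod (ℚ^×)²; places V = {2, 3, 5, 7, 11, 17, 19, 37, ∞}.
(a,b)_7: α=2, u≡2; β=1, v≡4 (mod 7); (2|7)=+1, (4|7)=+1; sign (−1)^0·+1^1·+1^2 = +1.
(a,b)_2: α=-18, β=-6; u≡1, v≡7 (mod 8); ε(u)ε(v)=0·1, αω(v)=-18·0, βω(u)=-6·0; sum ≡ 0  ⇒  +1.
(a,b)_3: α=-8, u≡2; β=-6, v≡2 (mod 3); (2|3)=-1, (2|3)=-1; sign (−1)^0·-1^-6·-1^-8 = +1.
(a,b)_5: α=-6, u≡2; β=-4, v≡4 (mod 5); (2|5)=-1, (4|5)=+1; sign (−1)^0·-1^-4·+1^-6 = +1.
(a,b)_37: α=3, u≡20; β=1, v≡19 (mod 37); (20|37)=-1, (19|37)=-1; sign (−1)^0·-1^1·-1^3 = +1.
(a,b)_19: α=3, u≡9; β=1, v≡9 (mod 19); (9|19)=+1, (9|19)=+1; sign (−1)^1·+1^1·+1^3 = -1.
(a,b)_17: α=-2, u≡11; β=0, v≡4 (mod 17); (11|17)=-1, (4|17)=+1; sign (−1)^0·-1^0·+1^-2 = +1.
(a,b)_11: α=18, u≡1; β=8, v≡7 (mod 11); (1|11)=+1, (7|11)=-1; sign (−1)^0·+1^8·-1^18 = +1.
(a,b)_∞: sgn(-703)=−, sgn(-4921)=−, so -1.
(-703, -4921 / ℚ) ramifies at {19, ∞}: a division algebra.

[19, inf]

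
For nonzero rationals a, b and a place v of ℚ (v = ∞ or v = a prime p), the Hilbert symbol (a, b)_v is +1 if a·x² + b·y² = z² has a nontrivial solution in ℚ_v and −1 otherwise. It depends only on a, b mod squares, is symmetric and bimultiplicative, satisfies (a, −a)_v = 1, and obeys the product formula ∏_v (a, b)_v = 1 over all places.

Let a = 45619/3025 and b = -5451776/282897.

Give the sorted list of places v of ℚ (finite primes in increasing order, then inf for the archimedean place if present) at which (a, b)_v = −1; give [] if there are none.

Mod squares: a ≡ 19, b ≡ -187. Check v ∈ {∞, 2, 3, 5, 7, 11, 17, 19, 43}.
v=∞: 19 > 0 and -187 < 0  ⇒  (a,b)_∞ = +1.
v=43: a=43^0·(≡37), b=43^-2·(≡26) mod 43; (37|43)=-1, (26|43)=-1; (−1)^{0·-2·21}·(-1)^-2·(-1)^0 = +1.
v=11: a=11^-2·(≡8), b=11^3·(≡4) mod 11; (8|11)=-1, (4|11)=+1; (−1)^{-2·3·5}·(-1)^3·(+1)^-2 = -1.
v=2: v_2(a)=0, v_2(b)=12; units ≡ 3, 5 (mod 8); ε·ε+αω+βω = 1·0+0·1+12·1 ≡ 0  ⇒  (a,b)_2 = +1.
v=19: a=19^1·(≡16), b=19^0·(≡14) mod 19; (16|19)=+1, (14|19)=-1; (−1)^{1·0·9}·(+1)^0·(-1)^1 = -1.
v=7: a=7^4·(≡5), b=7^0·(≡1) mod 7; (5|7)=-1, (1|7)=+1; (−1)^{4·0·3}·(-1)^0·(+1)^4 = +1.
v=3: a=3^0·(≡1), b=3^-2·(≡2) mod 3; (1|3)=+1, (2|3)=-1; (−1)^{0·-2·1}·(+1)^-2·(-1)^0 = +1.
v=5: a=5^-2·(≡4), b=5^0·(≡2) mod 5; (4|5)=+1, (2|5)=-1; (−1)^{-2·0·2}·(+1)^0·(-1)^-2 = +1.
v=17: a=17^0·(≡9), b=17^-1·(≡6) mod 17; (9|17)=+1, (6|17)=-1; (−1)^{0·-1·8}·(+1)^-1·(-1)^0 = +1.
|Ram(19, -187)| = 2, even; anisotropic at {11, 19}.

[11, 19]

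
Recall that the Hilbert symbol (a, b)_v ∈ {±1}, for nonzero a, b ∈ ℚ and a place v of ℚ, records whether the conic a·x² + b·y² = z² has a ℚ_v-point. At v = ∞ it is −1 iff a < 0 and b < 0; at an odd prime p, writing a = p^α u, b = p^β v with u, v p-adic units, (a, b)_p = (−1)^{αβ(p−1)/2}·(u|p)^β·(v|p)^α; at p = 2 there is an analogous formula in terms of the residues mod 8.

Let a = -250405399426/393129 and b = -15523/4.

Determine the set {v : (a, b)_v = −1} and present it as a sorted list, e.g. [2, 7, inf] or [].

(a, b) ≡ (-16354, -43) mod (ℚ^×)²; places V = {2, 3, 7, 11, 13, 17, 19, 37, 43, ∞}.
(a,b)_17: α=1, u≡3; β=0, v≡8 (mod 17); (3|17)=-1, (8|17)=+1; sign (−1)^0·-1^0·+1^1 = +1.
(a,b)_∞: sgn(-16354)=−, sgn(-43)=−, so -1.
(a,b)_2: α=1, β=-2; u≡7, v≡5 (mod 8); ε(u)ε(v)=1·0, αω(v)=1·1, βω(u)=-2·0; sum ≡ 1  ⇒  -1.
(a,b)_43: α=2, u≡39; β=1, v≡28 (mod 43); (39|43)=-1, (28|43)=-1; sign (−1)^0·-1^1·-1^2 = -1.
(a,b)_13: α=3, u≡10; β=0, v≡3 (mod 13); (10|13)=+1, (3|13)=+1; sign (−1)^0·+1^0·+1^3 = +1.
(a,b)_7: α=2, u≡6; β=0, v≡6 (mod 7); (6|7)=-1, (6|7)=-1; sign (−1)^0·-1^0·-1^2 = +1.
(a,b)_3: α=-2, u≡2; β=0, v≡2 (mod 3); (2|3)=-1, (2|3)=-1; sign (−1)^0·-1^0·-1^-2 = +1.
(a,b)_11: α=-2, u≡4; β=0, v≡5 (mod 11); (4|11)=+1, (5|11)=+1; sign (−1)^0·+1^0·+1^-2 = +1.
(a,b)_37: α=1, u≡22; β=0, v≡32 (mod 37); (22|37)=-1, (32|37)=-1; sign (−1)^0·-1^0·-1^1 = -1.
(a,b)_19: α=-2, u≡4; β=2, v≡13 (mod 19); (4|19)=+1, (13|19)=-1; sign (−1)^0·+1^2·-1^-2 = +1.
(-16354, -43 / ℚ) ramifies at {2, 37, 43, ∞}: a division algebra.

[2, 37, 43, inf]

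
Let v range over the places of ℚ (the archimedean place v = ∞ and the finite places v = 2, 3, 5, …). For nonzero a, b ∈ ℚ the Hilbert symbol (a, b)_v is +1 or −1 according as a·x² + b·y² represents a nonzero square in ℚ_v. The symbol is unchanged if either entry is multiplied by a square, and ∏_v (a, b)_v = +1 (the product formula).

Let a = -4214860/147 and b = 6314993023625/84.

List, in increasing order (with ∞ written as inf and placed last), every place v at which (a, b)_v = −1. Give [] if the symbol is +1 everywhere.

[3, 7, 11, 19, 37, 43]

Mod squares: a ≡ -18705, b ≡ 31388131005. Check v ∈ {∞, 2, 3, 5, 7, 11, 13, 19, 29, 31, 37, 43}.
v=13: a=13^2·(≡5), b=13^2·(≡9) mod 13; (5|13)=-1, (9|13)=+1; (−1)^{2·2·6}·(-1)^2·(+1)^2 = +1.
v=2: v_2(a)=2, v_2(b)=-2; units ≡ 7, 5 (mod 8); ε·ε+αω+βω = 1·0+2·1+-2·0 ≡ 0  ⇒  (a,b)_2 = +1.
v=3: a=3^-1·(≡2), b=3^-1·(≡2) mod 3; (2|3)=-1, (2|3)=-1; (−1)^{-1·-1·1}·(-1)^-1·(-1)^-1 = -1.
v=11: a=11^0·(≡8), b=11^1·(≡1) mod 11; (8|11)=-1, (1|11)=+1; (−1)^{0·1·5}·(-1)^1·(+1)^0 = -1.
v=29: a=29^1·(≡4), b=29^1·(≡5) mod 29; (4|29)=+1, (5|29)=+1; (−1)^{1·1·14}·(+1)^1·(+1)^1 = +1.
v=43: a=43^1·(≡25), b=43^1·(≡4) mod 43; (25|43)=+1, (4|43)=+1; (−1)^{1·1·21}·(+1)^1·(+1)^1 = -1.
v=5: a=5^1·(≡4), b=5^3·(≡1) mod 5; (4|5)=+1, (1|5)=+1; (−1)^{1·3·2}·(+1)^3·(+1)^1 = +1.
v=7: a=7^-2·(≡5), b=7^-1·(≡4) mod 7; (5|7)=-1, (4|7)=+1; (−1)^{-2·-1·3}·(-1)^-1·(+1)^-2 = -1.
v=19: a=19^0·(≡18), b=19^1·(≡5) mod 19; (18|19)=-1, (5|19)=+1; (−1)^{0·1·9}·(-1)^1·(+1)^0 = -1.
v=∞: -18705 < 0 and 31388131005 > 0  ⇒  (a,b)_∞ = +1.
v=37: a=37^0·(≡5), b=37^1·(≡31) mod 37; (5|37)=-1, (31|37)=-1; (−1)^{0·1·18}·(-1)^1·(-1)^0 = -1.
v=31: a=31^0·(≡28), b=31^1·(≡6) mod 31; (28|31)=+1, (6|31)=-1; (−1)^{0·1·15}·(+1)^1·(-1)^0 = +1.
Ram(-18705, 31388131005) = {3, 7, 11, 19, 37, 43}; no ℚ_3-point on the conic.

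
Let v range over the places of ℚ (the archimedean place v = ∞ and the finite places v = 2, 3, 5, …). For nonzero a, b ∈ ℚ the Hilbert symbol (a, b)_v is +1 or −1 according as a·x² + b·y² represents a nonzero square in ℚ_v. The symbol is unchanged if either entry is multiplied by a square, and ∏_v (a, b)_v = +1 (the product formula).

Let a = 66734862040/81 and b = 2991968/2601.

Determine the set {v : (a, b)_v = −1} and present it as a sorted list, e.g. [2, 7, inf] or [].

[2, 5]

Mod squares: a ≡ 248710, b ≡ 518. Check v ∈ {∞, 2, 3, 5, 7, 11, 17, 19, 37}.
v=3: a=3^-4·(≡1), b=3^-2·(≡2) mod 3; (1|3)=+1, (2|3)=-1; (−1)^{-4·-2·1}·(+1)^-2·(-1)^-4 = +1.
v=5: a=5^1·(≡3), b=5^0·(≡3) mod 5; (3|5)=-1, (3|5)=-1; (−1)^{1·0·2}·(-1)^0·(-1)^1 = -1.
v=2: v_2(a)=3, v_2(b)=5; units ≡ 3, 3 (mod 8); ε·ε+αω+βω = 1·1+3·1+5·1 ≡ 1  ⇒  (a,b)_2 = -1.
v=19: a=19^1·(≡14), b=19^2·(≡17) mod 19; (14|19)=-1, (17|19)=+1; (−1)^{1·2·9}·(-1)^2·(+1)^1 = +1.
v=37: a=37^2·(≡36), b=37^1·(≡32) mod 37; (36|37)=+1, (32|37)=-1; (−1)^{2·1·18}·(+1)^1·(-1)^2 = +1.
v=11: a=11^1·(≡4), b=11^0·(≡9) mod 11; (4|11)=+1, (9|11)=+1; (−1)^{1·0·5}·(+1)^0·(+1)^1 = +1.
v=17: a=17^1·(≡10), b=17^-2·(≡4) mod 17; (10|17)=-1, (4|17)=+1; (−1)^{1·-2·8}·(-1)^-2·(+1)^1 = +1.
v=7: a=7^3·(≡6), b=7^1·(≡1) mod 7; (6|7)=-1, (1|7)=+1; (−1)^{3·1·3}·(-1)^1·(+1)^3 = +1.
v=∞: 248710 > 0 and 518 > 0  ⇒  (a,b)_∞ = +1.
Ram(248710, 518) = {2, 5}; no ℚ_2-point on the conic.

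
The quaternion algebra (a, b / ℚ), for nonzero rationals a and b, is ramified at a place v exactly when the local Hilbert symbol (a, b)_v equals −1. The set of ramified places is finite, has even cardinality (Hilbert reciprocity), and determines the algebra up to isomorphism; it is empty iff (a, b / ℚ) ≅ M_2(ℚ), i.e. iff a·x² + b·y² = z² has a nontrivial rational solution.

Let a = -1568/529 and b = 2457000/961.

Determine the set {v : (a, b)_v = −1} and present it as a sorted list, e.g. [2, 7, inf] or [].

[2, 5, 7, 13]

(a, b) ≡ (-2, 2730) mod (ℚ^×)²; places V = {2, 3, 5, 7, 13, 23, 31, ∞}.
(a,b)_13: α=0, u≡2; β=1, v≡7 (mod 13); (2|13)=-1, (7|13)=-1; sign (−1)^0·-1^1·-1^0 = -1.
(a,b)_23: α=-2, u≡19; β=0, v≡18 (mod 23); (19|23)=-1, (18|23)=+1; sign (−1)^0·-1^0·+1^-2 = +1.
(a,b)_7: α=2, u≡6; β=1, v≡3 (mod 7); (6|7)=-1, (3|7)=-1; sign (−1)^0·-1^1·-1^2 = -1.
(a,b)_31: α=0, u≡22; β=-2, v≡2 (mod 31); (22|31)=-1, (2|31)=+1; sign (−1)^0·-1^-2·+1^0 = +1.
(a,b)_∞: sgn(-2)=−, sgn(2730)=+, so +1.
(a,b)_5: α=0, u≡3; β=3, v≡1 (mod 5); (3|5)=-1, (1|5)=+1; sign (−1)^0·-1^3·+1^0 = -1.
(a,b)_3: α=0, u≡1; β=3, v≡1 (mod 3); (1|3)=+1, (1|3)=+1; sign (−1)^0·+1^3·+1^0 = +1.
(a,b)_2: α=5, β=3; u≡7, v≡5 (mod 8); ε(u)ε(v)=1·0, αω(v)=5·1, βω(u)=3·0; sum ≡ 1  ⇒  -1.
Ram(-2, 2730) = {2, 5, 7, 13}; no ℚ_2-point on the conic.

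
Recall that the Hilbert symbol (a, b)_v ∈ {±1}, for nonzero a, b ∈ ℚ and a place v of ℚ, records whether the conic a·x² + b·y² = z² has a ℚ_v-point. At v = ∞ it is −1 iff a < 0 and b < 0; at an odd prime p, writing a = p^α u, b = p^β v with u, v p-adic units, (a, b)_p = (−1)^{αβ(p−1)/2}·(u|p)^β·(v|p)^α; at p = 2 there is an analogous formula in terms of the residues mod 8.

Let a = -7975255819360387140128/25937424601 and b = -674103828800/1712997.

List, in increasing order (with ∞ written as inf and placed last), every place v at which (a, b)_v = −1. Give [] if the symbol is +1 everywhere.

(a, b) ≡ (-2, -19721) mod (ℚ^×)²; places V = {2, 3, 5, 7, 11, 13, 17, 31, 37, 41, ∞}.
(a,b)_13: α=2, u≡6; β=-1, v≡1 (mod 13); (6|13)=-1, (1|13)=+1; sign (−1)^0·-1^-1·+1^2 = -1.
(a,b)_41: α=2, u≡40; β=1, v≡35 (mod 41); (40|41)=+1, (35|41)=-1; sign (−1)^0·+1^1·-1^2 = +1.
(a,b)_37: α=2, u≡19; β=1, v≡24 (mod 37); (19|37)=-1, (24|37)=-1; sign (−1)^0·-1^1·-1^2 = -1.
(a,b)_2: α=5, β=6; u≡7, v≡7 (mod 8); ε(u)ε(v)=1·1, αω(v)=5·0, βω(u)=6·0; sum ≡ 1  ⇒  -1.
(a,b)_5: α=0, u≡2; β=2, v≡4 (mod 5); (2|5)=-1, (4|5)=+1; sign (−1)^0·-1^2·+1^0 = +1.
(a,b)_17: α=2, u≡16; β=2, v≡9 (mod 17); (16|17)=+1, (9|17)=+1; sign (−1)^0·+1^2·+1^2 = +1.
(a,b)_7: α=4, u≡3; β=0, v≡3 (mod 7); (3|7)=-1, (3|7)=-1; sign (−1)^0·-1^0·-1^4 = +1.
(a,b)_∞: sgn(-2)=−, sgn(-19721)=−, so -1.
(a,b)_31: α=4, u≡13; β=2, v≡23 (mod 31); (13|31)=-1, (23|31)=-1; sign (−1)^0·-1^2·-1^4 = +1.
(a,b)_3: α=0, u≡1; β=-2, v≡1 (mod 3); (1|3)=+1, (1|3)=+1; sign (−1)^0·+1^-2·+1^0 = +1.
(a,b)_11: α=-10, u≡4; β=-4, v≡7 (mod 11); (4|11)=+1, (7|11)=-1; sign (−1)^0·+1^-4·-1^-10 = +1.
|Ram(-2, -19721)| = 4, even; anisotropic at {2, 13, 37, ∞}.

[2, 13, 37, inf]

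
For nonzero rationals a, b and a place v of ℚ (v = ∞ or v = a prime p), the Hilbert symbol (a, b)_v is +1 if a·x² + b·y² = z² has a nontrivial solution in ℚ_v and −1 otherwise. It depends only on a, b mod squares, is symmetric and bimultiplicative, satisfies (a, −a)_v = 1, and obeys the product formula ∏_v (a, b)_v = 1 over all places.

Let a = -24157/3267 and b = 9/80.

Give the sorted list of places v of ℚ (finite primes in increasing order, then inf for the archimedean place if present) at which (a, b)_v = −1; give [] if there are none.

Mod squares: a ≡ -1479, b ≡ 5. Check v ∈ {∞, 2, 3, 5, 7, 11, 17, 29}.
v=3: a=3^-3·(≡2), b=3^2·(≡2) mod 3; (2|3)=-1, (2|3)=-1; (−1)^{-3·2·1}·(-1)^2·(-1)^-3 = -1.
v=17: a=17^1·(≡8), b=17^0·(≡5) mod 17; (8|17)=+1, (5|17)=-1; (−1)^{1·0·8}·(+1)^0·(-1)^1 = -1.
v=7: a=7^2·(≡5), b=7^0·(≡3) mod 7; (5|7)=-1, (3|7)=-1; (−1)^{2·0·3}·(-1)^0·(-1)^2 = +1.
v=∞: -1479 < 0 and 5 > 0  ⇒  (a,b)_∞ = +1.
v=5: a=5^0·(≡4), b=5^-1·(≡4) mod 5; (4|5)=+1, (4|5)=+1; (−1)^{0·-1·2}·(+1)^-1·(+1)^0 = +1.
v=29: a=29^1·(≡5), b=29^0·(≡7) mod 29; (5|29)=+1, (7|29)=+1; (−1)^{1·0·14}·(+1)^0·(+1)^1 = +1.
v=2: v_2(a)=0, v_2(b)=-4; units ≡ 1, 5 (mod 8); ε·ε+αω+βω = 0·0+0·1+-4·0 ≡ 0  ⇒  (a,b)_2 = +1.
v=11: a=11^-2·(≡2), b=11^0·(≡3) mod 11; (2|11)=-1, (3|11)=+1; (−1)^{-2·0·5}·(-1)^0·(+1)^-2 = +1.
|Ram(-1479, 5)| = 2, even; anisotropic at {3, 17}.

[3, 17]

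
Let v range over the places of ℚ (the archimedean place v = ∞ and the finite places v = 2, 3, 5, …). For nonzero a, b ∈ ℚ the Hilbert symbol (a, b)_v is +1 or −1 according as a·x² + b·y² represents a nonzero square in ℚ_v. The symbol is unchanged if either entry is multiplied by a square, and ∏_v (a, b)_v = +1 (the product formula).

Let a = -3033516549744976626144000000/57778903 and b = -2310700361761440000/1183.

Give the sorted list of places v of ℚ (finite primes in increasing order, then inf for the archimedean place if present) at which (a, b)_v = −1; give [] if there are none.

(a, b) ≡ (-254562, -7) mod (ℚ^×)²; places V = {2, 3, 5, 7, 11, 13, 17, 19, 29, ∞}.
(a,b)_13: α=-4, u≡12; β=-2, v≡11 (mod 13); (12|13)=+1, (11|13)=-1; sign (−1)^0·+1^-2·-1^-4 = +1.
(a,b)_19: α=7, u≡16; β=4, v≡15 (mod 19); (16|19)=+1, (15|19)=-1; sign (−1)^0·+1^4·-1^7 = -1.
(a,b)_17: α=-2, u≡13; β=0, v≡14 (mod 17); (13|17)=+1, (14|17)=-1; sign (−1)^0·+1^0·-1^-2 = +1.
(a,b)_11: α=5, u≡7; β=4, v≡4 (mod 11); (7|11)=-1, (4|11)=+1; sign (−1)^0·-1^4·+1^5 = +1.
(a,b)_29: α=3, u≡9; β=2, v≡7 (mod 29); (9|29)=+1, (7|29)=+1; sign (−1)^0·+1^2·+1^3 = +1.
(a,b)_5: α=6, u≡3; β=4, v≡2 (mod 5); (3|5)=-1, (2|5)=-1; sign (−1)^0·-1^4·-1^6 = +1.
(a,b)_2: α=11, β=8; u≡7, v≡1 (mod 8); ε(u)ε(v)=1·0, αω(v)=11·0, βω(u)=8·0; sum ≡ 0  ⇒  +1.
(a,b)_∞: sgn(-254562)=−, sgn(-7)=−, so -1.
(a,b)_7: α=-1, u≡6; β=-1, v≡5 (mod 7); (6|7)=-1, (5|7)=-1; sign (−1)^1·-1^-1·-1^-1 = -1.
(a,b)_3: α=3, u≡1; β=2, v≡2 (mod 3); (1|3)=+1, (2|3)=-1; sign (−1)^0·+1^2·-1^3 = -1.
(-254562, -7 / ℚ) ramifies at {3, 7, 19, ∞}: a division algebra.

[3, 7, 19, inf]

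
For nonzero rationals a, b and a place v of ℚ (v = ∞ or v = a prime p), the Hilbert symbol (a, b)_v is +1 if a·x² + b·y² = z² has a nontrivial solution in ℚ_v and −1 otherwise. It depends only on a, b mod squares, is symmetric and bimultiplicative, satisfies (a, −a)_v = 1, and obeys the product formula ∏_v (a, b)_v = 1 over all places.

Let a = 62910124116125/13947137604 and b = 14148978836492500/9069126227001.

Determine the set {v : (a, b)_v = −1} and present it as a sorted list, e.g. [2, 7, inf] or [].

(a, b) ≡ (5, 13) mod (ℚ^×)²; places V = {2, 3, 5, 7, 11, 13, 17, 19, 41, ∞}.
(a,b)_3: α=-20, u≡2; β=-22, v≡1 (mod 3); (2|3)=-1, (1|3)=+1; sign (−1)^0·-1^-22·+1^-20 = +1.
(a,b)_5: α=3, u≡1; β=4, v≡3 (mod 5); (1|5)=+1, (3|5)=-1; sign (−1)^0·+1^4·-1^3 = -1.
(a,b)_∞: sgn(5)=+, sgn(13)=+, so +1.
(a,b)_13: α=2, u≡2; β=1, v≡9 (mod 13); (2|13)=-1, (9|13)=+1; sign (−1)^0·-1^1·+1^2 = -1.
(a,b)_7: α=0, u≡6; β=2, v≡5 (mod 7); (6|7)=-1, (5|7)=-1; sign (−1)^0·-1^2·-1^0 = +1.
(a,b)_17: α=0, u≡11; β=-2, v≡9 (mod 17); (11|17)=-1, (9|17)=+1; sign (−1)^0·-1^-2·+1^0 = +1.
(a,b)_11: α=6, u≡3; β=4, v≡2 (mod 11); (3|11)=+1, (2|11)=-1; sign (−1)^0·+1^4·-1^6 = +1.
(a,b)_41: α=2, u≡20; β=2, v≡11 (mod 41); (20|41)=+1, (11|41)=-1; sign (−1)^0·+1^2·-1^2 = +1.
(a,b)_2: α=-2, β=2; u≡5, v≡5 (mod 8); ε(u)ε(v)=0·0, αω(v)=-2·1, βω(u)=2·1; sum ≡ 0  ⇒  +1.
(a,b)_19: α=0, u≡4; β=2, v≡3 (mod 19); (4|19)=+1, (3|19)=-1; sign (−1)^0·+1^2·-1^0 = +1.
Ram(5, 13) = {5, 13}; no ℚ_5-point on the conic.

[5, 13]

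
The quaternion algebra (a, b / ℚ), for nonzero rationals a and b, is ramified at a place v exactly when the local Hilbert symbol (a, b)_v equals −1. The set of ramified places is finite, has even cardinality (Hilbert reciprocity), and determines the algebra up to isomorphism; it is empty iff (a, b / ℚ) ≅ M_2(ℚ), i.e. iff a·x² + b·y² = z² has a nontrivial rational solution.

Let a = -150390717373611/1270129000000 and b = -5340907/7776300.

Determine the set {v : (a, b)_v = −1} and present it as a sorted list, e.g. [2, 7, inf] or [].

(a, b) ≡ (-11, -561) mod (ℚ^×)²; places V = {2, 3, 5, 7, 11, 13, 17, 23, ∞}.
(a,b)_5: α=-6, u≡4; β=-2, v≡4 (mod 5); (4|5)=+1, (4|5)=+1; sign (−1)^0·+1^-2·+1^-6 = +1.
(a,b)_3: α=4, u≡1; β=-1, v≡2 (mod 3); (1|3)=+1, (2|3)=-1; sign (−1)^0·+1^-1·-1^4 = +1.
(a,b)_2: α=-6, β=-2; u≡5, v≡7 (mod 8); ε(u)ε(v)=0·1, αω(v)=-6·0, βω(u)=-2·1; sum ≡ 0  ⇒  +1.
(a,b)_17: α=2, u≡12; β=1, v≡13 (mod 17); (12|17)=-1, (13|17)=+1; sign (−1)^0·-1^1·+1^2 = -1.
(a,b)_13: α=6, u≡11; β=4, v≡5 (mod 13); (11|13)=-1, (5|13)=-1; sign (−1)^0·-1^4·-1^6 = +1.
(a,b)_11: α=3, u≡8; β=1, v≡9 (mod 11); (8|11)=-1, (9|11)=+1; sign (−1)^1·-1^1·+1^3 = +1.
(a,b)_7: α=-4, u≡5; β=-2, v≡3 (mod 7); (5|7)=-1, (3|7)=-1; sign (−1)^0·-1^-2·-1^-4 = +1.
(a,b)_23: α=-2, u≡6; β=-2, v≡5 (mod 23); (6|23)=+1, (5|23)=-1; sign (−1)^0·+1^-2·-1^-2 = +1.
(a,b)_∞: sgn(-11)=−, sgn(-561)=−, so -1.
|Ram(-11, -561)| = 2, even; anisotropic at {17, ∞}.

[17, inf]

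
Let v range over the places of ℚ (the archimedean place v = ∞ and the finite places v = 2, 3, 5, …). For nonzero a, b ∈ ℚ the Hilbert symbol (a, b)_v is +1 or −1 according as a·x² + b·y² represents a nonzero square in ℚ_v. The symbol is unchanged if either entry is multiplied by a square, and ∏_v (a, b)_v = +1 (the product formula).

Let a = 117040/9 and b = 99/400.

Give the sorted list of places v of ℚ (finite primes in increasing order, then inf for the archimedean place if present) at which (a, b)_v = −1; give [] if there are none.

[2, 11]

Mod squares: a ≡ 7315, b ≡ 11. Check v ∈ {∞, 2, 3, 5, 7, 11, 19}.
v=11: a=11^1·(≡4), b=11^1·(≡5) mod 11; (4|11)=+1, (5|11)=+1; (−1)^{1·1·5}·(+1)^1·(+1)^1 = -1.
v=5: a=5^1·(≡2), b=5^-2·(≡4) mod 5; (2|5)=-1, (4|5)=+1; (−1)^{1·-2·2}·(-1)^-2·(+1)^1 = +1.
v=19: a=19^1·(≡11), b=19^0·(≡4) mod 19; (11|19)=+1, (4|19)=+1; (−1)^{1·0·9}·(+1)^0·(+1)^1 = +1.
v=7: a=7^1·(≡2), b=7^0·(≡1) mod 7; (2|7)=+1, (1|7)=+1; (−1)^{1·0·3}·(+1)^0·(+1)^1 = +1.
v=3: a=3^-2·(≡1), b=3^2·(≡2) mod 3; (1|3)=+1, (2|3)=-1; (−1)^{-2·2·1}·(+1)^2·(-1)^-2 = +1.
v=2: v_2(a)=4, v_2(b)=-4; units ≡ 3, 3 (mod 8); ε·ε+αω+βω = 1·1+4·1+-4·1 ≡ 1  ⇒  (a,b)_2 = -1.
v=∞: 7315 > 0 and 11 > 0  ⇒  (a,b)_∞ = +1.
|Ram(7315, 11)| = 2, even; anisotropic at {2, 11}.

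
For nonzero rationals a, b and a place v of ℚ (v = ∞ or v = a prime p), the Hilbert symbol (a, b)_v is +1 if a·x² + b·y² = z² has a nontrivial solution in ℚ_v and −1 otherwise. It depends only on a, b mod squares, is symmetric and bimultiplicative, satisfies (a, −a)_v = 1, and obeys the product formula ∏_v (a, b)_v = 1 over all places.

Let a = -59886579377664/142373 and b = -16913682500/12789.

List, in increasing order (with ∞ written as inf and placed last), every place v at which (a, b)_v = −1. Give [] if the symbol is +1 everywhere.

[2, 7, 29, inf]

Mod squares: a ≡ -782782, b ≡ -1621477. Check v ∈ {∞, 2, 3, 5, 7, 11, 13, 17, 23, 29, 41, 43}.
v=7: a=7^-1·(≡6), b=7^-2·(≡3) mod 7; (6|7)=-1, (3|7)=-1; (−1)^{-1·-2·3}·(-1)^-2·(-1)^-1 = -1.
v=17: a=17^1·(≡5), b=17^1·(≡7) mod 17; (5|17)=-1, (7|17)=-1; (−1)^{1·1·8}·(-1)^1·(-1)^1 = +1.
v=23: a=23^1·(≡6), b=23^1·(≡5) mod 23; (6|23)=+1, (5|23)=-1; (−1)^{1·1·11}·(+1)^1·(-1)^1 = +1.
v=3: a=3^4·(≡2), b=3^-2·(≡2) mod 3; (2|3)=-1, (2|3)=-1; (−1)^{4·-2·1}·(-1)^-2·(-1)^4 = +1.
v=5: a=5^0·(≡2), b=5^4·(≡2) mod 5; (2|5)=-1, (2|5)=-1; (−1)^{0·4·2}·(-1)^4·(-1)^0 = +1.
v=29: a=29^0·(≡3), b=29^-1·(≡24) mod 29; (3|29)=-1, (24|29)=+1; (−1)^{0·-1·14}·(-1)^-1·(+1)^0 = -1.
v=13: a=13^3·(≡7), b=13^1·(≡11) mod 13; (7|13)=-1, (11|13)=-1; (−1)^{3·1·6}·(-1)^1·(-1)^3 = +1.
v=2: v_2(a)=9, v_2(b)=2; units ≡ 1, 3 (mod 8); ε·ε+αω+βω = 0·1+9·1+2·0 ≡ 1  ⇒  (a,b)_2 = -1.
v=∞: -782782 < 0 and -1621477 < 0  ⇒  (a,b)_∞ = -1.
v=43: a=43^-2·(≡18), b=43^0·(≡6) mod 43; (18|43)=-1, (6|43)=+1; (−1)^{-2·0·21}·(-1)^0·(+1)^-2 = +1.
v=41: a=41^2·(≡5), b=41^0·(≡20) mod 41; (5|41)=+1, (20|41)=+1; (−1)^{2·0·20}·(+1)^0·(+1)^2 = +1.
v=11: a=11^-1·(≡7), b=11^3·(≡9) mod 11; (7|11)=-1, (9|11)=+1; (−1)^{-1·3·5}·(-1)^3·(+1)^-1 = +1.
(-782782, -1621477 / ℚ) ramifies at {2, 7, 29, ∞}: a division algebra.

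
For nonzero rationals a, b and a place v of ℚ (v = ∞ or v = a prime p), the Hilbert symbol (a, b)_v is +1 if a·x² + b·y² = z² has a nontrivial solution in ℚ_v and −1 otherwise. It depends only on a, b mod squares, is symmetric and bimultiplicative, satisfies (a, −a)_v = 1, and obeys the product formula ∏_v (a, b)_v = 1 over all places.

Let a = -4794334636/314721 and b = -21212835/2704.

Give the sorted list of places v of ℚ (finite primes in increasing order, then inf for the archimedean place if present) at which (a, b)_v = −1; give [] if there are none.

Mod squares: a ≡ -144739, b ≡ -8835. Check v ∈ {∞, 2, 3, 5, 7, 11, 13, 17, 19, 23, 29, 31}.
v=31: a=31^1·(≡11), b=31^1·(≡19) mod 31; (11|31)=-1, (19|31)=+1; (−1)^{1·1·15}·(-1)^1·(+1)^1 = +1.
v=5: a=5^0·(≡4), b=5^1·(≡2) mod 5; (4|5)=+1, (2|5)=-1; (−1)^{0·1·2}·(+1)^1·(-1)^0 = +1.
v=17: a=17^-2·(≡9), b=17^0·(≡3) mod 17; (9|17)=+1, (3|17)=-1; (−1)^{-2·0·8}·(+1)^0·(-1)^-2 = +1.
v=∞: -144739 < 0 and -8835 < 0  ⇒  (a,b)_∞ = -1.
v=2: v_2(a)=2, v_2(b)=-4; units ≡ 5, 5 (mod 8); ε·ε+αω+βω = 0·0+2·1+-4·1 ≡ 0  ⇒  (a,b)_2 = +1.
v=13: a=13^2·(≡4), b=13^-2·(≡2) mod 13; (4|13)=+1, (2|13)=-1; (−1)^{2·-2·6}·(+1)^-2·(-1)^2 = +1.
v=23: a=23^1·(≡3), b=23^0·(≡5) mod 23; (3|23)=+1, (5|23)=-1; (−1)^{1·0·11}·(+1)^0·(-1)^1 = -1.
v=11: a=11^-2·(≡6), b=11^0·(≡3) mod 11; (6|11)=-1, (3|11)=+1; (−1)^{-2·0·5}·(-1)^0·(+1)^-2 = +1.
v=19: a=19^0·(≡8), b=19^1·(≡18) mod 19; (8|19)=-1, (18|19)=-1; (−1)^{0·1·9}·(-1)^1·(-1)^0 = -1.
v=3: a=3^-2·(≡2), b=3^1·(≡1) mod 3; (2|3)=-1, (1|3)=+1; (−1)^{-2·1·1}·(-1)^1·(+1)^-2 = -1.
v=7: a=7^3·(≡4), b=7^4·(≡3) mod 7; (4|7)=+1, (3|7)=-1; (−1)^{3·4·3}·(+1)^4·(-1)^3 = -1.
v=29: a=29^1·(≡12), b=29^0·(≡8) mod 29; (12|29)=-1, (8|29)=-1; (−1)^{1·0·14}·(-1)^0·(-1)^1 = -1.
(-144739, -8835 / ℚ) ramifies at {3, 7, 19, 23, 29, ∞}: a division algebra.

[3, 7, 19, 23, 29, inf]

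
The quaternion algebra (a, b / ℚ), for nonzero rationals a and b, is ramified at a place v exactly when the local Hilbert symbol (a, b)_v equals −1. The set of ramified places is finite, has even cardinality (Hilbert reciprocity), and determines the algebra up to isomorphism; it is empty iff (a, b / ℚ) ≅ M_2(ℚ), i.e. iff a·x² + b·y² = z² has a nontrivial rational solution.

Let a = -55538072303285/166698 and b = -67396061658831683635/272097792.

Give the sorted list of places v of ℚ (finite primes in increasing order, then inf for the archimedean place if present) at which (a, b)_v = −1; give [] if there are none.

[2, 7, 11, 13, 19, inf]

(a, b) ≡ (-746130, -1430) mod (ℚ^×)²; places V = {2, 3, 5, 7, 11, 13, 17, 19, 23, ∞}.
(a,b)_13: α=2, u≡2; β=3, v≡5 (mod 13); (2|13)=-1, (5|13)=-1; sign (−1)^0·-1^3·-1^2 = -1.
(a,b)_5: α=1, u≡1; β=1, v≡4 (mod 5); (1|5)=+1, (4|5)=+1; sign (−1)^0·+1^1·+1^1 = +1.
(a,b)_∞: sgn(-746130)=−, sgn(-1430)=−, so -1.
(a,b)_3: α=-5, u≡2; β=-12, v≡1 (mod 3); (2|3)=-1, (1|3)=+1; sign (−1)^0·-1^-12·+1^-5 = +1.
(a,b)_19: α=1, u≡8; β=2, v≡15 (mod 19); (8|19)=-1, (15|19)=-1; sign (−1)^0·-1^2·-1^1 = -1.
(a,b)_23: α=2, u≡16; β=2, v≡11 (mod 23); (16|23)=+1, (11|23)=-1; sign (−1)^0·+1^2·-1^2 = +1.
(a,b)_11: α=3, u≡6; β=3, v≡7 (mod 11); (6|11)=-1, (7|11)=-1; sign (−1)^1·-1^3·-1^3 = -1.
(a,b)_17: α=3, u≡9; β=6, v≡2 (mod 17); (9|17)=+1, (2|17)=+1; sign (−1)^0·+1^6·+1^3 = +1.
(a,b)_7: α=-3, u≡3; β=0, v≡3 (mod 7); (3|7)=-1, (3|7)=-1; sign (−1)^0·-1^0·-1^-3 = -1.
(a,b)_2: α=-1, β=-9; u≡7, v≡5 (mod 8); ε(u)ε(v)=1·0, αω(v)=-1·1, βω(u)=-9·0; sum ≡ 1  ⇒  -1.
(-746130, -1430 / ℚ) ramifies at {2, 7, 11, 13, 19, ∞}: a division algebra.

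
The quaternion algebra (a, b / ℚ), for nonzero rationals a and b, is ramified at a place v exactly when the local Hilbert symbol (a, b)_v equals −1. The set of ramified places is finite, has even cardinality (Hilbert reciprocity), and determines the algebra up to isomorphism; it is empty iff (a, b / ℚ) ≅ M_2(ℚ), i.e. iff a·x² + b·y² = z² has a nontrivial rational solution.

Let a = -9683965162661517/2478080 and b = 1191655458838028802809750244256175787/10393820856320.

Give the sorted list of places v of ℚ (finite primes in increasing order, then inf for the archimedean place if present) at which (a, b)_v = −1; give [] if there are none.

[2, 3, 13, 43]

Mod squares: a ≡ -343785, b ≡ 215. Check v ∈ {∞, 2, 3, 5, 7, 11, 13, 19, 23, 37, 41, 43}.
v=11: a=11^-2·(≡1), b=11^-2·(≡2) mod 11; (1|11)=+1, (2|11)=-1; (−1)^{-2·-2·5}·(+1)^-2·(-1)^-2 = +1.
v=19: a=19^0·(≡11), b=19^4·(≡6) mod 19; (11|19)=+1, (6|19)=+1; (−1)^{0·4·9}·(+1)^4·(+1)^0 = +1.
v=7: a=7^4·(≡6), b=7^6·(≡5) mod 7; (6|7)=-1, (5|7)=-1; (−1)^{4·6·3}·(-1)^6·(-1)^4 = +1.
v=41: a=41^1·(≡16), b=41^2·(≡32) mod 41; (16|41)=+1, (32|41)=+1; (−1)^{1·2·20}·(+1)^2·(+1)^1 = +1.
v=37: a=37^2·(≡19), b=37^4·(≡30) mod 37; (19|37)=-1, (30|37)=+1; (−1)^{2·4·18}·(-1)^4·(+1)^2 = +1.
v=23: a=23^2·(≡14), b=23^4·(≡13) mod 23; (14|23)=-1, (13|23)=+1; (−1)^{2·4·11}·(-1)^4·(+1)^2 = +1.
v=13: a=13^1·(≡1), b=13^2·(≡6) mod 13; (1|13)=+1, (6|13)=-1; (−1)^{1·2·6}·(+1)^2·(-1)^1 = -1.
v=5: a=5^-1·(≡3), b=5^-1·(≡3) mod 5; (3|5)=-1, (3|5)=-1; (−1)^{-1·-1·2}·(-1)^-1·(-1)^-1 = +1.
v=∞: -343785 < 0 and 215 > 0  ⇒  (a,b)_∞ = +1.
v=2: v_2(a)=-12, v_2(b)=-34; units ≡ 7, 7 (mod 8); ε·ε+αω+βω = 1·1+-12·0+-34·0 ≡ 1  ⇒  (a,b)_2 = -1.
v=43: a=43^1·(≡32), b=43^3·(≡28) mod 43; (32|43)=-1, (28|43)=-1; (−1)^{1·3·21}·(-1)^3·(-1)^1 = -1.
v=3: a=3^5·(≡2), b=3^8·(≡2) mod 3; (2|3)=-1, (2|3)=-1; (−1)^{5·8·1}·(-1)^8·(-1)^5 = -1.
(-343785, 215 / ℚ) ramifies at {2, 3, 13, 43}: a division algebra.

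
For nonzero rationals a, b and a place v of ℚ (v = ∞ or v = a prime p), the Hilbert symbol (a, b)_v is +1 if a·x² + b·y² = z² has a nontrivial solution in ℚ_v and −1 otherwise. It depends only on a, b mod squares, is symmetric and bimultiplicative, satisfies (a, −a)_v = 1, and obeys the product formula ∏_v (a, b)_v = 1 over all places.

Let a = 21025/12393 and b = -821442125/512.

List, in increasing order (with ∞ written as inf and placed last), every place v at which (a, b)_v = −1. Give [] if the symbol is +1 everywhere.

(a, b) ≡ (17, -27370) mod (ℚ^×)²; places V = {2, 3, 5, 7, 17, 23, 29, ∞}.
(a,b)_3: α=-6, u≡2; β=0, v≡2 (mod 3); (2|3)=-1, (2|3)=-1; sign (−1)^0·-1^0·-1^-6 = +1.
(a,b)_17: α=-1, u≡2; β=1, v≡6 (mod 17); (2|17)=+1, (6|17)=-1; sign (−1)^0·+1^1·-1^-1 = -1.
(a,b)_2: α=0, β=-9; u≡1, v≡3 (mod 8); ε(u)ε(v)=0·1, αω(v)=0·1, βω(u)=-9·0; sum ≡ 0  ⇒  +1.
(a,b)_23: α=0, u≡5; β=1, v≡9 (mod 23); (5|23)=-1, (9|23)=+1; sign (−1)^0·-1^1·+1^0 = -1.
(a,b)_7: α=0, u≡6; β=5, v≡6 (mod 7); (6|7)=-1, (6|7)=-1; sign (−1)^0·-1^5·-1^0 = -1.
(a,b)_∞: sgn(17)=+, sgn(-27370)=−, so +1.
(a,b)_29: α=2, u≡17; β=0, v≡16 (mod 29); (17|29)=-1, (16|29)=+1; sign (−1)^0·-1^0·+1^2 = +1.
(a,b)_5: α=2, u≡2; β=3, v≡4 (mod 5); (2|5)=-1, (4|5)=+1; sign (−1)^0·-1^3·+1^2 = -1.
|Ram(17, -27370)| = 4, even; anisotropic at {5, 7, 17, 23}.

[5, 7, 17, 23]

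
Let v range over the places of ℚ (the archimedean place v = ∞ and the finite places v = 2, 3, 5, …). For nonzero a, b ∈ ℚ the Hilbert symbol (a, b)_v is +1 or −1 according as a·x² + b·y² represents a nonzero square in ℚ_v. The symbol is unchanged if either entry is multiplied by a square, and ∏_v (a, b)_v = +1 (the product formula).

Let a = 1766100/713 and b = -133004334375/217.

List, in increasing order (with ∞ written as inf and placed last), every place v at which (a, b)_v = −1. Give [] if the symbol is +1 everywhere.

[3, 5, 23, 31]

(a, b) ≡ (14973, -350455) mod (ℚ^×)²; places V = {2, 3, 5, 7, 11, 17, 19, 23, 29, 31, ∞}.
(a,b)_5: α=2, u≡3; β=5, v≡4 (mod 5); (3|5)=-1, (4|5)=+1; sign (−1)^0·-1^5·+1^2 = -1.
(a,b)_2: α=2, β=0; u≡5, v≡1 (mod 8); ε(u)ε(v)=0·0, αω(v)=2·0, βω(u)=0·1; sum ≡ 0  ⇒  +1.
(a,b)_11: α=0, u≡8; β=4, v≡1 (mod 11); (8|11)=-1, (1|11)=+1; sign (−1)^0·-1^4·+1^0 = +1.
(a,b)_3: α=1, u≡2; β=2, v≡2 (mod 3); (2|3)=-1, (2|3)=-1; sign (−1)^0·-1^2·-1^1 = -1.
(a,b)_31: α=-1, u≡4; β=-1, v≡8 (mod 31); (4|31)=+1, (8|31)=+1; sign (−1)^1·+1^-1·+1^-1 = -1.
(a,b)_29: α=2, u≡28; β=0, v≡15 (mod 29); (28|29)=+1, (15|29)=-1; sign (−1)^0·+1^0·-1^2 = +1.
(a,b)_23: α=-1, u≡20; β=0, v≡19 (mod 23); (20|23)=-1, (19|23)=-1; sign (−1)^0·-1^0·-1^-1 = -1.
(a,b)_19: α=0, u≡5; β=1, v≡9 (mod 19); (5|19)=+1, (9|19)=+1; sign (−1)^0·+1^1·+1^0 = +1.
(a,b)_17: α=0, u≡13; β=1, v≡14 (mod 17); (13|17)=+1, (14|17)=-1; sign (−1)^0·+1^1·-1^0 = +1.
(a,b)_∞: sgn(14973)=+, sgn(-350455)=−, so +1.
(a,b)_7: α=1, u≡1; β=-1, v≡6 (mod 7); (1|7)=+1, (6|7)=-1; sign (−1)^1·+1^-1·-1^1 = +1.
(14973, -350455 / ℚ) ramifies at {3, 5, 23, 31}: a division algebra.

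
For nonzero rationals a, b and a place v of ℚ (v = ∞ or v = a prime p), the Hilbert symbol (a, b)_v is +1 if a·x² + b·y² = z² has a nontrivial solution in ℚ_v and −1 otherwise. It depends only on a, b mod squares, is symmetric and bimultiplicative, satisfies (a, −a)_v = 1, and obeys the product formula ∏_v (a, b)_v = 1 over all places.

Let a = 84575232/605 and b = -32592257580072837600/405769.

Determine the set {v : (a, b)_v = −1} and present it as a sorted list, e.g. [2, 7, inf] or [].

(a, b) ≡ (45885, -46) mod (ℚ^×)²; places V = {2, 3, 5, 7, 11, 13, 19, 23, 29, 41, ∞}.
(a,b)_11: α=-2, u≡1; β=0, v≡3 (mod 11); (1|11)=+1, (3|11)=+1; sign (−1)^0·+1^0·+1^-2 = +1.
(a,b)_∞: sgn(45885)=+, sgn(-46)=−, so +1.
(a,b)_2: α=10, β=5; u≡5, v≡1 (mod 8); ε(u)ε(v)=0·0, αω(v)=10·0, βω(u)=5·1; sum ≡ 1  ⇒  -1.
(a,b)_3: α=3, u≡1; β=8, v≡2 (mod 3); (1|3)=+1, (2|3)=-1; sign (−1)^0·+1^8·-1^3 = -1.
(a,b)_41: α=0, u≡6; β=2, v≡23 (mod 41); (6|41)=-1, (23|41)=+1; sign (−1)^0·-1^2·+1^0 = +1.
(a,b)_5: α=-1, u≡2; β=2, v≡4 (mod 5); (2|5)=-1, (4|5)=+1; sign (−1)^0·-1^2·+1^-1 = +1.
(a,b)_23: α=1, u≡15; β=3, v≡20 (mod 23); (15|23)=-1, (20|23)=-1; sign (−1)^1·-1^3·-1^1 = -1.
(a,b)_19: α=1, u≡10; β=2, v≡4 (mod 19); (10|19)=-1, (4|19)=+1; sign (−1)^0·-1^2·+1^1 = +1.
(a,b)_7: α=1, u≡5; β=-4, v≡5 (mod 7); (5|7)=-1, (5|7)=-1; sign (−1)^0·-1^-4·-1^1 = -1.
(a,b)_29: α=0, u≡5; β=2, v≡15 (mod 29); (5|29)=+1, (15|29)=-1; sign (−1)^0·+1^2·-1^0 = +1.
(a,b)_13: α=0, u≡2; β=-2, v≡11 (mod 13); (2|13)=-1, (11|13)=-1; sign (−1)^0·-1^-2·-1^0 = +1.
Ram(45885, -46) = {2, 3, 7, 23}; no ℚ_2-point on the conic.

[2, 3, 7, 23]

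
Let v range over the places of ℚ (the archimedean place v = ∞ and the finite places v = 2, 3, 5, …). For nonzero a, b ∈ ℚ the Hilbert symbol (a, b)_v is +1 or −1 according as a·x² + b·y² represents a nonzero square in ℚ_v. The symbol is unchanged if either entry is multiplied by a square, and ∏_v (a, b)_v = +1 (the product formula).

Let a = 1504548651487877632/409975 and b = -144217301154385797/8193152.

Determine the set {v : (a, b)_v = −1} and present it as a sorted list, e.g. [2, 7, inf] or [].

(a, b) ≡ (864838, -9632506) mod (ℚ^×)²; places V = {2, 3, 5, 7, 11, 13, 17, 19, 23, 29, 31, 37, ∞}.
(a,b)_19: α=2, u≡3; β=1, v≡15 (mod 19); (3|19)=-1, (15|19)=-1; sign (−1)^0·-1^1·-1^2 = -1.
(a,b)_5: α=-2, u≡3; β=0, v≡4 (mod 5); (3|5)=-1, (4|5)=+1; sign (−1)^0·-1^0·+1^-2 = +1.
(a,b)_31: α=-1, u≡12; β=1, v≡19 (mod 31); (12|31)=-1, (19|31)=+1; sign (−1)^1·-1^1·+1^-1 = +1.
(a,b)_37: α=1, u≡11; β=1, v≡2 (mod 37); (11|37)=+1, (2|37)=-1; sign (−1)^0·+1^1·-1^1 = -1.
(a,b)_23: α=-2, u≡14; β=-2, v≡6 (mod 23); (14|23)=-1, (6|23)=+1; sign (−1)^0·-1^-2·+1^-2 = +1.
(a,b)_13: α=1, u≡8; β=3, v≡1 (mod 13); (8|13)=-1, (1|13)=+1; sign (−1)^0·-1^3·+1^1 = -1.
(a,b)_29: α=3, u≡11; β=2, v≡17 (mod 29); (11|29)=-1, (17|29)=-1; sign (−1)^0·-1^2·-1^3 = -1.
(a,b)_2: α=9, β=-7; u≡3, v≡3 (mod 8); ε(u)ε(v)=1·1, αω(v)=9·1, βω(u)=-7·1; sum ≡ 1  ⇒  -1.
(a,b)_17: α=2, u≡3; β=3, v≡2 (mod 17); (3|17)=-1, (2|17)=+1; sign (−1)^0·-1^3·+1^2 = -1.
(a,b)_∞: sgn(864838)=+, sgn(-9632506)=−, so +1.
(a,b)_3: α=0, u≡1; β=6, v≡2 (mod 3); (1|3)=+1, (2|3)=-1; sign (−1)^0·+1^6·-1^0 = +1.
(a,b)_11: α=0, u≡2; β=-2, v≡2 (mod 11); (2|11)=-1, (2|11)=-1; sign (−1)^0·-1^-2·-1^0 = +1.
(a,b)_7: α=4, u≡2; β=0, v≡6 (mod 7); (2|7)=+1, (6|7)=-1; sign (−1)^0·+1^0·-1^4 = +1.
(864838, -9632506 / ℚ) ramifies at {2, 13, 17, 19, 29, 37}: a division algebra.

[2, 13, 17, 19, 29, 37]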